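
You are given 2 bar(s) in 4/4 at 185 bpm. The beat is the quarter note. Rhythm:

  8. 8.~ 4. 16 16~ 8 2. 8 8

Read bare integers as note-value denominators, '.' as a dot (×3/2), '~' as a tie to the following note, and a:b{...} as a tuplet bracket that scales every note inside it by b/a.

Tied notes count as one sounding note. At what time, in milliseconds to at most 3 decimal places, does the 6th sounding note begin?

1. 0.0ms @ 0 + 243.243ms (3/4)
2. 243.243ms @ 3/4 + 729.73ms (9/4)
3. 972.973ms @ 3 + 81.081ms (1/4)
4. 1054.054ms @ 13/4 + 243.243ms (3/4)
5. 1297.297ms @ 4 + 972.973ms (3)
6. 2270.27ms @ 7 + 162.162ms (1/2)
7. 2432.432ms @ 15/2 + 162.162ms (1/2)

note 6 onset = 7b = 2270.27ms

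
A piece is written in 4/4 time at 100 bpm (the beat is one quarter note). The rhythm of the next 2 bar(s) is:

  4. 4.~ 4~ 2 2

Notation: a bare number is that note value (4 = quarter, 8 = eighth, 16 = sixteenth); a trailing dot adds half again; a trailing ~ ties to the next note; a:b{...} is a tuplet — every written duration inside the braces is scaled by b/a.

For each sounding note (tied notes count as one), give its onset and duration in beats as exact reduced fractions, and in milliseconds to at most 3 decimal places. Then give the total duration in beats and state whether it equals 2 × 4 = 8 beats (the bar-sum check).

1) 0.0ms=0b +900.0ms=3/2b
2) 900.0ms=3/2b +2700.0ms=9/2b
3) 3600.0ms=6b +1200.0ms=2b
Σ=8b of 8 (100bpm 4/4) — PASS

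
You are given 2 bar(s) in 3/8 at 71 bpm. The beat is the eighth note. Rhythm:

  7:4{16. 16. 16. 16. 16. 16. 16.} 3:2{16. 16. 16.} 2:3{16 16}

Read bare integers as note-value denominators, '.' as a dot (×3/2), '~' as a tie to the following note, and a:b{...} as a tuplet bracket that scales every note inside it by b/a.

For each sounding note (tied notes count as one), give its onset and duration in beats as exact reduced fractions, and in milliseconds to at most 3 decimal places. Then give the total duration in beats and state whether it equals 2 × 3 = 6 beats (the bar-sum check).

1) 0.0ms=0b +362.173ms=3/7b
2) 362.173ms=3/7b +362.173ms=3/7b
3) 724.346ms=6/7b +362.173ms=3/7b
4) 1086.519ms=9/7b +362.173ms=3/7b
5) 1448.692ms=12/7b +362.173ms=3/7b
6) 1810.865ms=15/7b +362.173ms=3/7b
7) 2173.038ms=18/7b +362.173ms=3/7b
8) 2535.211ms=3b +422.535ms=1/2b
9) 2957.746ms=7/2b +422.535ms=1/2b
10) 3380.282ms=4b +422.535ms=1/2b
11) 3802.817ms=9/2b +633.803ms=3/4b
12) 4436.62ms=21/4b +633.803ms=3/4b
Σ=6b of 6 (71bpm 3/8) — PASS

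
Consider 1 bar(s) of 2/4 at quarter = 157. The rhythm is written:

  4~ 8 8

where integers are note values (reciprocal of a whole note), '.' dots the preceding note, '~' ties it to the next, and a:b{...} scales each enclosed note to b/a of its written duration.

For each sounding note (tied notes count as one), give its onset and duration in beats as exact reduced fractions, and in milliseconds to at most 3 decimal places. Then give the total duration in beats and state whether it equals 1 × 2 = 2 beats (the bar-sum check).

1) 0.0ms=0b +573.248ms=3/2b
2) 573.248ms=3/2b +191.083ms=1/2b
Σ=2b of 2 (157bpm 2/4) — PASS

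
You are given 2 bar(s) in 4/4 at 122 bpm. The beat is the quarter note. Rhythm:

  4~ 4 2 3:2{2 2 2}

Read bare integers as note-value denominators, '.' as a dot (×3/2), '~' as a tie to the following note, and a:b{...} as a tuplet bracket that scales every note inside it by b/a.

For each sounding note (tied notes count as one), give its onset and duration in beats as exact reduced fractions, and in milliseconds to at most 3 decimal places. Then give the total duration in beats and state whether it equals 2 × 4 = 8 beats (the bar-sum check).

1) 0.0ms=0b +983.607ms=2b
2) 983.607ms=2b +983.607ms=2b
3) 1967.213ms=4b +655.738ms=4/3b
4) 2622.951ms=16/3b +655.738ms=4/3b
5) 3278.689ms=20/3b +655.738ms=4/3b
Σ=8b of 8 (122bpm 4/4) — PASS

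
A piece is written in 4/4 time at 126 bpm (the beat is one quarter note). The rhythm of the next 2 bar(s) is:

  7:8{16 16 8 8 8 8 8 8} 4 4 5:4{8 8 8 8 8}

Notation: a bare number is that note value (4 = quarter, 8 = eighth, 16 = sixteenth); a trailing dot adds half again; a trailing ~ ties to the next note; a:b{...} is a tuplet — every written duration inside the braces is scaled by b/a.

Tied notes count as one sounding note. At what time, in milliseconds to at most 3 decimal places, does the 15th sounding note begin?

1. 0.0ms @ 0 + 136.054ms (2/7)
2. 136.054ms @ 2/7 + 136.054ms (2/7)
3. 272.109ms @ 4/7 + 272.109ms (4/7)
4. 544.218ms @ 8/7 + 272.109ms (4/7)
5. 816.327ms @ 12/7 + 272.109ms (4/7)
6. 1088.435ms @ 16/7 + 272.109ms (4/7)
7. 1360.544ms @ 20/7 + 272.109ms (4/7)
8. 1632.653ms @ 24/7 + 272.109ms (4/7)
9. 1904.762ms @ 4 + 476.19ms (1)
10. 2380.952ms @ 5 + 476.19ms (1)
11. 2857.143ms @ 6 + 190.476ms (2/5)
12. 3047.619ms @ 32/5 + 190.476ms (2/5)
13. 3238.095ms @ 34/5 + 190.476ms (2/5)
14. 3428.571ms @ 36/5 + 190.476ms (2/5)
15. 3619.048ms @ 38/5 + 190.476ms (2/5)

note 15 onset = 38/5b = 3619.048ms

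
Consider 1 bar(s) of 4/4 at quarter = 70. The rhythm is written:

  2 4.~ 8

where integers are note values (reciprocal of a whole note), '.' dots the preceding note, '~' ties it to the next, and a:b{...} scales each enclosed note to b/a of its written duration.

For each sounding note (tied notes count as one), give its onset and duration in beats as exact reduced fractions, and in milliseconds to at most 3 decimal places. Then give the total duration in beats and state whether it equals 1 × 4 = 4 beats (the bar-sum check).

1) 0.0ms=0b +1714.286ms=2b
2) 1714.286ms=2b +1714.286ms=2b
Σ=4b of 4 (70bpm 4/4) — PASS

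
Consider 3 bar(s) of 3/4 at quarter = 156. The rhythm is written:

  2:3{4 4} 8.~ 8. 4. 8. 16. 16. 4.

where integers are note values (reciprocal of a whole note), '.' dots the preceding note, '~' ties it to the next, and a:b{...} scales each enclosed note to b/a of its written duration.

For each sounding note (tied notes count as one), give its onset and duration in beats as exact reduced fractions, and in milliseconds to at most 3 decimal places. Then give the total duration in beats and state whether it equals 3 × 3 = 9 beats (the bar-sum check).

1) 0.0ms=0b +576.923ms=3/2b
2) 576.923ms=3/2b +576.923ms=3/2b
3) 1153.846ms=3b +576.923ms=3/2b
4) 1730.769ms=9/2b +576.923ms=3/2b
5) 2307.692ms=6b +288.462ms=3/4b
6) 2596.154ms=27/4b +144.231ms=3/8b
7) 2740.385ms=57/8b +144.231ms=3/8b
8) 2884.615ms=15/2b +576.923ms=3/2b
Σ=9b of 9 (156bpm 3/4) — PASS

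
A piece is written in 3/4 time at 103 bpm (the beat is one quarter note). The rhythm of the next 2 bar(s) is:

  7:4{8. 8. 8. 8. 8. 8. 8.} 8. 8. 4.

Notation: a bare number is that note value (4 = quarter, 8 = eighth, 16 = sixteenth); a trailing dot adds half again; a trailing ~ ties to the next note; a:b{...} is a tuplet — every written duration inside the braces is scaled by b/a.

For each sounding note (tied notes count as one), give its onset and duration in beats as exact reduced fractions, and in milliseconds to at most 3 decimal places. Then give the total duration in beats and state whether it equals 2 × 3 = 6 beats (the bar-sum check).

1) 0.0ms=0b +249.653ms=3/7b
2) 249.653ms=3/7b +249.653ms=3/7b
3) 499.307ms=6/7b +249.653ms=3/7b
4) 748.96ms=9/7b +249.653ms=3/7b
5) 998.613ms=12/7b +249.653ms=3/7b
6) 1248.266ms=15/7b +249.653ms=3/7b
7) 1497.92ms=18/7b +249.653ms=3/7b
8) 1747.573ms=3b +436.893ms=3/4b
9) 2184.466ms=15/4b +436.893ms=3/4b
10) 2621.359ms=9/2b +873.786ms=3/2b
Σ=6b of 6 (103bpm 3/4) — PASS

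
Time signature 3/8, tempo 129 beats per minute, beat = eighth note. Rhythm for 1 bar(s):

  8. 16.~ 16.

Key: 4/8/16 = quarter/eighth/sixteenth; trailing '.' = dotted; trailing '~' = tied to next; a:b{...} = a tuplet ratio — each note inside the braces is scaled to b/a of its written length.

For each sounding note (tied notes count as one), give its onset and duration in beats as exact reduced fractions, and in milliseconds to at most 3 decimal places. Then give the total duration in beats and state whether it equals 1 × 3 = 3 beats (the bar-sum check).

1) 0.0ms=0b +697.674ms=3/2b
2) 697.674ms=3/2b +697.674ms=3/2b
Σ=3b of 3 (129bpm 3/8) — PASS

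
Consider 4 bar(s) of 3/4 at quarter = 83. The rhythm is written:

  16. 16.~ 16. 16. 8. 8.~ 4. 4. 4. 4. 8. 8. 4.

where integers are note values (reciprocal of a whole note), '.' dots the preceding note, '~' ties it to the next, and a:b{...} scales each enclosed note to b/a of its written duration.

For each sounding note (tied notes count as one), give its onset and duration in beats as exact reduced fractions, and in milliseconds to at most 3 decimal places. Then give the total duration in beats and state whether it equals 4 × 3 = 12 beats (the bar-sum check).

1) 0.0ms=0b +271.084ms=3/8b
2) 271.084ms=3/8b +542.169ms=3/4b
3) 813.253ms=9/8b +271.084ms=3/8b
4) 1084.337ms=3/2b +542.169ms=3/4b
5) 1626.506ms=9/4b +1626.506ms=9/4b
6) 3253.012ms=9/2b +1084.337ms=3/2b
7) 4337.349ms=6b +1084.337ms=3/2b
8) 5421.687ms=15/2b +1084.337ms=3/2b
9) 6506.024ms=9b +542.169ms=3/4b
10) 7048.193ms=39/4b +542.169ms=3/4b
11) 7590.361ms=21/2b +1084.337ms=3/2b
Σ=12b of 12 (83bpm 3/4) — PASS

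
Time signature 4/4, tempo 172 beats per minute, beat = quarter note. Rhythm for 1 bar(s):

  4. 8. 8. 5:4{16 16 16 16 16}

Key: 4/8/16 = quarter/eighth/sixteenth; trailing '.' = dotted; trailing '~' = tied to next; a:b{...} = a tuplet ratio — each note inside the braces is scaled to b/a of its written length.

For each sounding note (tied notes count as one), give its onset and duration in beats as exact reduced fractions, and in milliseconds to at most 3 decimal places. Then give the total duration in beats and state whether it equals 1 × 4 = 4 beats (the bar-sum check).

1) 0.0ms=0b +523.256ms=3/2b
2) 523.256ms=3/2b +261.628ms=3/4b
3) 784.884ms=9/4b +261.628ms=3/4b
4) 1046.512ms=3b +69.767ms=1/5b
5) 1116.279ms=16/5b +69.767ms=1/5b
6) 1186.047ms=17/5b +69.767ms=1/5b
7) 1255.814ms=18/5b +69.767ms=1/5b
8) 1325.581ms=19/5b +69.767ms=1/5b
Σ=4b of 4 (172bpm 4/4) — PASS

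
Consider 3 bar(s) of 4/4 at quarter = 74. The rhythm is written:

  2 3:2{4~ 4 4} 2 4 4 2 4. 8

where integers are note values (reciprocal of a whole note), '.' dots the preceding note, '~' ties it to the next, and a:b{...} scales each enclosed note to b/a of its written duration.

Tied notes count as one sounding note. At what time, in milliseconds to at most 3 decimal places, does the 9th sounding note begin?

1. 0.0ms @ 0 + 1621.622ms (2)
2. 1621.622ms @ 2 + 1081.081ms (4/3)
3. 2702.703ms @ 10/3 + 540.541ms (2/3)
4. 3243.243ms @ 4 + 1621.622ms (2)
5. 4864.865ms @ 6 + 810.811ms (1)
6. 5675.676ms @ 7 + 810.811ms (1)
7. 6486.486ms @ 8 + 1621.622ms (2)
8. 8108.108ms @ 10 + 1216.216ms (3/2)
9. 9324.324ms @ 23/2 + 405.405ms (1/2)

note 9 onset = 23/2b = 9324.324ms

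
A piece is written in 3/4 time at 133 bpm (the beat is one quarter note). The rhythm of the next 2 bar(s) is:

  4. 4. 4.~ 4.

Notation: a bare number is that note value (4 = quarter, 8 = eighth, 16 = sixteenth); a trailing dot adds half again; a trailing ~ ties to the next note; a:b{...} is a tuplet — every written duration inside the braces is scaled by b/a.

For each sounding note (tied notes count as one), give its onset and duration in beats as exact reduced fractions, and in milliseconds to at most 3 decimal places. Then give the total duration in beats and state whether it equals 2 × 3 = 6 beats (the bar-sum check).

1) 0.0ms=0b +676.692ms=3/2b
2) 676.692ms=3/2b +676.692ms=3/2b
3) 1353.383ms=3b +1353.383ms=3b
Σ=6b of 6 (133bpm 3/4) — PASS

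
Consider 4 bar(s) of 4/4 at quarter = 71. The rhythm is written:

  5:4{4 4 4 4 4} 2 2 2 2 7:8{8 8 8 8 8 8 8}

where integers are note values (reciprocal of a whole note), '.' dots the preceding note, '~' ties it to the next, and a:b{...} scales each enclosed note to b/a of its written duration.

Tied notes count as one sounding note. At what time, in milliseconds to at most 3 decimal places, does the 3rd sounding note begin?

note 3 onset = 8/5b = 1352.113ms

1. 0.0ms @ 0 + 676.056ms (4/5)
2. 676.056ms @ 4/5 + 676.056ms (4/5)
3. 1352.113ms @ 8/5 + 676.056ms (4/5)
4. 2028.169ms @ 12/5 + 676.056ms (4/5)
5. 2704.225ms @ 16/5 + 676.056ms (4/5)
6. 3380.282ms @ 4 + 1690.141ms (2)
7. 5070.423ms @ 6 + 1690.141ms (2)
8. 6760.563ms @ 8 + 1690.141ms (2)
9. 8450.704ms @ 10 + 1690.141ms (2)
10. 10140.845ms @ 12 + 482.897ms (4/7)
11. 10623.742ms @ 88/7 + 482.897ms (4/7)
12. 11106.64ms @ 92/7 + 482.897ms (4/7)
13. 11589.537ms @ 96/7 + 482.897ms (4/7)
14. 12072.435ms @ 100/7 + 482.897ms (4/7)
15. 12555.332ms @ 104/7 + 482.897ms (4/7)
16. 13038.229ms @ 108/7 + 482.897ms (4/7)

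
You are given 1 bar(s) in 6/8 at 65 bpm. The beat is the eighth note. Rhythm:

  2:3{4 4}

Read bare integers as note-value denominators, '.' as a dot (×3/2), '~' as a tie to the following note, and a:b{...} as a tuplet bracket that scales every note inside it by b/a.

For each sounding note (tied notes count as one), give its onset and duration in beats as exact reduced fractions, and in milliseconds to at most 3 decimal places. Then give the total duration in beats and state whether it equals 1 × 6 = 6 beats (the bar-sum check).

1) 0.0ms=0b +2769.231ms=3b
2) 2769.231ms=3b +2769.231ms=3b
Σ=6b of 6 (65bpm 6/8) — PASS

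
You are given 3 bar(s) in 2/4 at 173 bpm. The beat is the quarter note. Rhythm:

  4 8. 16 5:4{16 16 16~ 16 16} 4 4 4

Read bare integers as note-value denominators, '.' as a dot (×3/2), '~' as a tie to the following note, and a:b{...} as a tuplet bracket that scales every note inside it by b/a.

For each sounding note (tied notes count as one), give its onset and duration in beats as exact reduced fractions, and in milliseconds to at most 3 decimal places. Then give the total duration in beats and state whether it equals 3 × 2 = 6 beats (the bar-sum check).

1) 0.0ms=0b +346.821ms=1b
2) 346.821ms=1b +260.116ms=3/4b
3) 606.936ms=7/4b +86.705ms=1/4b
4) 693.642ms=2b +69.364ms=1/5b
5) 763.006ms=11/5b +69.364ms=1/5b
6) 832.37ms=12/5b +138.728ms=2/5b
7) 971.098ms=14/5b +69.364ms=1/5b
8) 1040.462ms=3b +346.821ms=1b
9) 1387.283ms=4b +346.821ms=1b
10) 1734.104ms=5b +346.821ms=1b
Σ=6b of 6 (173bpm 2/4) — PASS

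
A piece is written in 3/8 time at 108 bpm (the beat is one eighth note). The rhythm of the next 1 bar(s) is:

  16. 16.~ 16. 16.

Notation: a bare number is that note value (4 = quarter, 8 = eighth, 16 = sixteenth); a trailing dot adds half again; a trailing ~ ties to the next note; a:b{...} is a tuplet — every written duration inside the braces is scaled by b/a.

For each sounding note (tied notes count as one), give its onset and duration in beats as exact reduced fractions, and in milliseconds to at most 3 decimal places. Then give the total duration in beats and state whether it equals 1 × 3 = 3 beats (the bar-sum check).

1) 0.0ms=0b +416.667ms=3/4b
2) 416.667ms=3/4b +833.333ms=3/2b
3) 1250.0ms=9/4b +416.667ms=3/4b
Σ=3b of 3 (108bpm 3/8) — PASS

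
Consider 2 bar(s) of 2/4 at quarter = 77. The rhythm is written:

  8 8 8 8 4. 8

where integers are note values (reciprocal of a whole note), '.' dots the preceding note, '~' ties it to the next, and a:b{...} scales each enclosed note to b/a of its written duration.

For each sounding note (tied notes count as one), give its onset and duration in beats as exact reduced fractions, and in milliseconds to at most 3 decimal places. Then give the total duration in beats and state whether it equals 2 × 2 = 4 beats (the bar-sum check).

1) 0.0ms=0b +389.61ms=1/2b
2) 389.61ms=1/2b +389.61ms=1/2b
3) 779.221ms=1b +389.61ms=1/2b
4) 1168.831ms=3/2b +389.61ms=1/2b
5) 1558.442ms=2b +1168.831ms=3/2b
6) 2727.273ms=7/2b +389.61ms=1/2b
Σ=4b of 4 (77bpm 2/4) — PASS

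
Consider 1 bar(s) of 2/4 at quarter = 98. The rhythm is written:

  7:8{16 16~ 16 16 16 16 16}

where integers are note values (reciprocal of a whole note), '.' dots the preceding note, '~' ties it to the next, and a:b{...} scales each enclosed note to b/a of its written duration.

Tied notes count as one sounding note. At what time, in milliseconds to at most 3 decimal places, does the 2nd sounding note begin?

note 2 onset = 2/7b = 174.927ms

1. 0.0ms @ 0 + 174.927ms (2/7)
2. 174.927ms @ 2/7 + 349.854ms (4/7)
3. 524.781ms @ 6/7 + 174.927ms (2/7)
4. 699.708ms @ 8/7 + 174.927ms (2/7)
5. 874.636ms @ 10/7 + 174.927ms (2/7)
6. 1049.563ms @ 12/7 + 174.927ms (2/7)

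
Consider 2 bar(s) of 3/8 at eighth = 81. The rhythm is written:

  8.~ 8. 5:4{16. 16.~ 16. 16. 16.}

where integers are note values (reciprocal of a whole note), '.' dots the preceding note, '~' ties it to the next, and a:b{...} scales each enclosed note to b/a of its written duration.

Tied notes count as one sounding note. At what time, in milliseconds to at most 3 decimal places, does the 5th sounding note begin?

note 5 onset = 27/5b = 4000.0ms

1. 0.0ms @ 0 + 2222.222ms (3)
2. 2222.222ms @ 3 + 444.444ms (3/5)
3. 2666.667ms @ 18/5 + 888.889ms (6/5)
4. 3555.556ms @ 24/5 + 444.444ms (3/5)
5. 4000.0ms @ 27/5 + 444.444ms (3/5)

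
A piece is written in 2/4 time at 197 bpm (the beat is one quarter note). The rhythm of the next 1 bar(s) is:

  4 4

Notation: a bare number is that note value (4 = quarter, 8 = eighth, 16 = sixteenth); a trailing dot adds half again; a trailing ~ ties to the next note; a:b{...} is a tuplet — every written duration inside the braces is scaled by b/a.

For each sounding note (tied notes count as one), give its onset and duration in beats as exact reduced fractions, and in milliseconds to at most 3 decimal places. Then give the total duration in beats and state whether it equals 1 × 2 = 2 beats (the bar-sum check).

1) 0.0ms=0b +304.569ms=1b
2) 304.569ms=1b +304.569ms=1b
Σ=2b of 2 (197bpm 2/4) — PASS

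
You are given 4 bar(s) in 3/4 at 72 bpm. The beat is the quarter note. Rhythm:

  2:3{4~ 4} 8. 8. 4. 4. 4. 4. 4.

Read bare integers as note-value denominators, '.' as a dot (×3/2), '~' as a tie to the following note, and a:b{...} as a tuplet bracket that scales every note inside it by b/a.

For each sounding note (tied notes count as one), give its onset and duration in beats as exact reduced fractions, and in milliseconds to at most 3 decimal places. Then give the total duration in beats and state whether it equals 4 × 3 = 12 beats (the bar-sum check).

1) 0.0ms=0b +2500.0ms=3b
2) 2500.0ms=3b +625.0ms=3/4b
3) 3125.0ms=15/4b +625.0ms=3/4b
4) 3750.0ms=9/2b +1250.0ms=3/2b
5) 5000.0ms=6b +1250.0ms=3/2b
6) 6250.0ms=15/2b +1250.0ms=3/2b
7) 7500.0ms=9b +1250.0ms=3/2b
8) 8750.0ms=21/2b +1250.0ms=3/2b
Σ=12b of 12 (72bpm 3/4) — PASS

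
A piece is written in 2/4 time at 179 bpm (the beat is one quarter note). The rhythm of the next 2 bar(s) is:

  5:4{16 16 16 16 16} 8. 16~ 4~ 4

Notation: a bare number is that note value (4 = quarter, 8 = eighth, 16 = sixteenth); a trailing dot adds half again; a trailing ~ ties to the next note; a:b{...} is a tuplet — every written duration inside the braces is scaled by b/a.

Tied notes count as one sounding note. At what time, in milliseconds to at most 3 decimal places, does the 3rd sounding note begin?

note 3 onset = 2/5b = 134.078ms

1. 0.0ms @ 0 + 67.039ms (1/5)
2. 67.039ms @ 1/5 + 67.039ms (1/5)
3. 134.078ms @ 2/5 + 67.039ms (1/5)
4. 201.117ms @ 3/5 + 67.039ms (1/5)
5. 268.156ms @ 4/5 + 67.039ms (1/5)
6. 335.196ms @ 1 + 251.397ms (3/4)
7. 586.592ms @ 7/4 + 754.19ms (9/4)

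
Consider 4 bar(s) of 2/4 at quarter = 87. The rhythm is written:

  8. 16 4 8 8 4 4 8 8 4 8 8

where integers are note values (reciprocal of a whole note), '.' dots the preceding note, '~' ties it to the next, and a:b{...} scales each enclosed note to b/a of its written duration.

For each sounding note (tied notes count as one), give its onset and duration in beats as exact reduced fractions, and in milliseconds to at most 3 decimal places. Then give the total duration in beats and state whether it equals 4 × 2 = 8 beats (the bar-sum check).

1) 0.0ms=0b +517.241ms=3/4b
2) 517.241ms=3/4b +172.414ms=1/4b
3) 689.655ms=1b +689.655ms=1b
4) 1379.31ms=2b +344.828ms=1/2b
5) 1724.138ms=5/2b +344.828ms=1/2b
6) 2068.966ms=3b +689.655ms=1b
7) 2758.621ms=4b +689.655ms=1b
8) 3448.276ms=5b +344.828ms=1/2b
9) 3793.103ms=11/2b +344.828ms=1/2b
10) 4137.931ms=6b +689.655ms=1b
11) 4827.586ms=7b +344.828ms=1/2b
12) 5172.414ms=15/2b +344.828ms=1/2b
Σ=8b of 8 (87bpm 2/4) — PASS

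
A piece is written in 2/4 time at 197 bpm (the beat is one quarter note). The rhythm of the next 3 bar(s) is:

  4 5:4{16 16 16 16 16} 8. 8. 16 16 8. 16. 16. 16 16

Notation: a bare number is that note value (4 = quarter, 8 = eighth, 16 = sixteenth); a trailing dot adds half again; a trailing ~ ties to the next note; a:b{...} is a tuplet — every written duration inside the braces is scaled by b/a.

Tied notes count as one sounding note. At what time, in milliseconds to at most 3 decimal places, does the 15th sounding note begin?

1. 0.0ms @ 0 + 304.569ms (1)
2. 304.569ms @ 1 + 60.914ms (1/5)
3. 365.482ms @ 6/5 + 60.914ms (1/5)
4. 426.396ms @ 7/5 + 60.914ms (1/5)
5. 487.31ms @ 8/5 + 60.914ms (1/5)
6. 548.223ms @ 9/5 + 60.914ms (1/5)
7. 609.137ms @ 2 + 228.426ms (3/4)
8. 837.563ms @ 11/4 + 228.426ms (3/4)
9. 1065.99ms @ 7/2 + 76.142ms (1/4)
10. 1142.132ms @ 15/4 + 76.142ms (1/4)
11. 1218.274ms @ 4 + 228.426ms (3/4)
12. 1446.701ms @ 19/4 + 114.213ms (3/8)
13. 1560.914ms @ 41/8 + 114.213ms (3/8)
14. 1675.127ms @ 11/2 + 76.142ms (1/4)
15. 1751.269ms @ 23/4 + 76.142ms (1/4)

note 15 onset = 23/4b = 1751.269ms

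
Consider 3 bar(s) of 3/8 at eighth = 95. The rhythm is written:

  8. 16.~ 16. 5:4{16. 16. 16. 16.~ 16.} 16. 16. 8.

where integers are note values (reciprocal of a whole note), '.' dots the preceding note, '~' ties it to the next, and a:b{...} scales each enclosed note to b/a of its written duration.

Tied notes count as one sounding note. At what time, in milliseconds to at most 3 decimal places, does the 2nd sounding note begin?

1. 0.0ms @ 0 + 947.368ms (3/2)
2. 947.368ms @ 3/2 + 947.368ms (3/2)
3. 1894.737ms @ 3 + 378.947ms (3/5)
4. 2273.684ms @ 18/5 + 378.947ms (3/5)
5. 2652.632ms @ 21/5 + 378.947ms (3/5)
6. 3031.579ms @ 24/5 + 757.895ms (6/5)
7. 3789.474ms @ 6 + 473.684ms (3/4)
8. 4263.158ms @ 27/4 + 473.684ms (3/4)
9. 4736.842ms @ 15/2 + 947.368ms (3/2)

note 2 onset = 3/2b = 947.368ms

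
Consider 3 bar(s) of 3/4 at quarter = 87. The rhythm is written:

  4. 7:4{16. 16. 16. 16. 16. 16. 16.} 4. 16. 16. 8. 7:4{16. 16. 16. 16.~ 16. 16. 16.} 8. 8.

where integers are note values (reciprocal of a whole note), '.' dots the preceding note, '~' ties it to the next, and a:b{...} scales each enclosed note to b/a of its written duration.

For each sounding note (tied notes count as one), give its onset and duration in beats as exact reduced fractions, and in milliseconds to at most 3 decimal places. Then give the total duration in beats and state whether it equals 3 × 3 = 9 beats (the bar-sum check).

1) 0.0ms=0b +1034.483ms=3/2b
2) 1034.483ms=3/2b +147.783ms=3/14b
3) 1182.266ms=12/7b +147.783ms=3/14b
4) 1330.049ms=27/14b +147.783ms=3/14b
5) 1477.833ms=15/7b +147.783ms=3/14b
6) 1625.616ms=33/14b +147.783ms=3/14b
7) 1773.399ms=18/7b +147.783ms=3/14b
8) 1921.182ms=39/14b +147.783ms=3/14b
9) 2068.966ms=3b +1034.483ms=3/2b
10) 3103.448ms=9/2b +258.621ms=3/8b
11) 3362.069ms=39/8b +258.621ms=3/8b
12) 3620.69ms=21/4b +517.241ms=3/4b
13) 4137.931ms=6b +147.783ms=3/14b
14) 4285.714ms=87/14b +147.783ms=3/14b
15) 4433.498ms=45/7b +147.783ms=3/14b
16) 4581.281ms=93/14b +295.567ms=3/7b
17) 4876.847ms=99/14b +147.783ms=3/14b
18) 5024.631ms=51/7b +147.783ms=3/14b
19) 5172.414ms=15/2b +517.241ms=3/4b
20) 5689.655ms=33/4b +517.241ms=3/4b
Σ=9b of 9 (87bpm 3/4) — PASS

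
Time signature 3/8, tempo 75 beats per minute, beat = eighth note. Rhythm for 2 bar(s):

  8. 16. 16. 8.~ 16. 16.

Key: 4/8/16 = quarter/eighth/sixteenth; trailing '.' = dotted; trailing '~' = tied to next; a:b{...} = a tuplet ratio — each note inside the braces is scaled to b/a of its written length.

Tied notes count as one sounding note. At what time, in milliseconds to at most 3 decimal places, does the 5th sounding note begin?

note 5 onset = 21/4b = 4200.0ms

1. 0.0ms @ 0 + 1200.0ms (3/2)
2. 1200.0ms @ 3/2 + 600.0ms (3/4)
3. 1800.0ms @ 9/4 + 600.0ms (3/4)
4. 2400.0ms @ 3 + 1800.0ms (9/4)
5. 4200.0ms @ 21/4 + 600.0ms (3/4)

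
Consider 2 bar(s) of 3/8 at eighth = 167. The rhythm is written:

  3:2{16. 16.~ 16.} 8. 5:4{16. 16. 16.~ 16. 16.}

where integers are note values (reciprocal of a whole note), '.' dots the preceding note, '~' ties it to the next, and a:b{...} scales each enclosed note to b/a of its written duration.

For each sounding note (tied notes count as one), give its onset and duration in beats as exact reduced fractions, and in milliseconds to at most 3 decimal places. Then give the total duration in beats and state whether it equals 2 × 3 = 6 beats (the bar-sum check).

1) 0.0ms=0b +179.641ms=1/2b
2) 179.641ms=1/2b +359.281ms=1b
3) 538.922ms=3/2b +538.922ms=3/2b
4) 1077.844ms=3b +215.569ms=3/5b
5) 1293.413ms=18/5b +215.569ms=3/5b
6) 1508.982ms=21/5b +431.138ms=6/5b
7) 1940.12ms=27/5b +215.569ms=3/5b
Σ=6b of 6 (167bpm 3/8) — PASS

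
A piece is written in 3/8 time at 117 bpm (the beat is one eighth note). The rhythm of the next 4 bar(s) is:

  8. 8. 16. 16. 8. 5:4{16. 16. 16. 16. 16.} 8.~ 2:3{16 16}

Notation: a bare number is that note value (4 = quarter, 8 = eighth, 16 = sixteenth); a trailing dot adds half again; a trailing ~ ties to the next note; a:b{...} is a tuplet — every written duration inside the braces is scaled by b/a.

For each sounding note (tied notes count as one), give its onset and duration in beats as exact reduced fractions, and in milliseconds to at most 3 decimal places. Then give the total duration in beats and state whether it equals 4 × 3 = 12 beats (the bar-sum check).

1) 0.0ms=0b +769.231ms=3/2b
2) 769.231ms=3/2b +769.231ms=3/2b
3) 1538.462ms=3b +384.615ms=3/4b
4) 1923.077ms=15/4b +384.615ms=3/4b
5) 2307.692ms=9/2b +769.231ms=3/2b
6) 3076.923ms=6b +307.692ms=3/5b
7) 3384.615ms=33/5b +307.692ms=3/5b
8) 3692.308ms=36/5b +307.692ms=3/5b
9) 4000.0ms=39/5b +307.692ms=3/5b
10) 4307.692ms=42/5b +307.692ms=3/5b
11) 4615.385ms=9b +1153.846ms=9/4b
12) 5769.231ms=45/4b +384.615ms=3/4b
Σ=12b of 12 (117bpm 3/8) — PASS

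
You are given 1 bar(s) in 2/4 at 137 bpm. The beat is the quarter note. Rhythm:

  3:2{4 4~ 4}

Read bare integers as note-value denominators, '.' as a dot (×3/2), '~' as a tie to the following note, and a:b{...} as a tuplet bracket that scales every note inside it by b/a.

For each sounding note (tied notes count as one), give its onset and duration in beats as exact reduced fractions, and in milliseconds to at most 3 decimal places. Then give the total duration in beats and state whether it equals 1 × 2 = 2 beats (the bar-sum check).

1) 0.0ms=0b +291.971ms=2/3b
2) 291.971ms=2/3b +583.942ms=4/3b
Σ=2b of 2 (137bpm 2/4) — PASS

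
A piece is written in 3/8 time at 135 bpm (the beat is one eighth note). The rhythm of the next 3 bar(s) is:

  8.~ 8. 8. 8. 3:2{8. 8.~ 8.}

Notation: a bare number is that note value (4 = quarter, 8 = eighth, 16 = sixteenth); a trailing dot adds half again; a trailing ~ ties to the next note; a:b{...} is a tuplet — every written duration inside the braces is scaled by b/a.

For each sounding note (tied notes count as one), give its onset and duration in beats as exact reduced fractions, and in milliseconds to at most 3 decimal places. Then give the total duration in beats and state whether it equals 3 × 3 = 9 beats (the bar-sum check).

1) 0.0ms=0b +1333.333ms=3b
2) 1333.333ms=3b +666.667ms=3/2b
3) 2000.0ms=9/2b +666.667ms=3/2b
4) 2666.667ms=6b +444.444ms=1b
5) 3111.111ms=7b +888.889ms=2b
Σ=9b of 9 (135bpm 3/8) — PASS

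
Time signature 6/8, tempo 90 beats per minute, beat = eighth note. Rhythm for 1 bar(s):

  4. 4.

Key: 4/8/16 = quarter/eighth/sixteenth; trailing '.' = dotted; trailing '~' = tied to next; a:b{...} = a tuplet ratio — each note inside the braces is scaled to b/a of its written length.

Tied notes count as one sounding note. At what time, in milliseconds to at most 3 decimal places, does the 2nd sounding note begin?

1. 0.0ms @ 0 + 2000.0ms (3)
2. 2000.0ms @ 3 + 2000.0ms (3)

note 2 onset = 3b = 2000.0ms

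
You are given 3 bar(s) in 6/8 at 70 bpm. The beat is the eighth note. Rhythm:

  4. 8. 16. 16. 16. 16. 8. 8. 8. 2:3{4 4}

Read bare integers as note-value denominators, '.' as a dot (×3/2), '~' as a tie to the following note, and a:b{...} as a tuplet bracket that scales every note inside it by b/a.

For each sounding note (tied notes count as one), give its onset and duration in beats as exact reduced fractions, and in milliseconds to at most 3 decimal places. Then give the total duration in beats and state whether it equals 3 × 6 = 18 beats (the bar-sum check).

1) 0.0ms=0b +2571.429ms=3b
2) 2571.429ms=3b +1285.714ms=3/2b
3) 3857.143ms=9/2b +642.857ms=3/4b
4) 4500.0ms=21/4b +642.857ms=3/4b
5) 5142.857ms=6b +642.857ms=3/4b
6) 5785.714ms=27/4b +642.857ms=3/4b
7) 6428.571ms=15/2b +1285.714ms=3/2b
8) 7714.286ms=9b +1285.714ms=3/2b
9) 9000.0ms=21/2b +1285.714ms=3/2b
10) 10285.714ms=12b +2571.429ms=3b
11) 12857.143ms=15b +2571.429ms=3b
Σ=18b of 18 (70bpm 6/8) — PASS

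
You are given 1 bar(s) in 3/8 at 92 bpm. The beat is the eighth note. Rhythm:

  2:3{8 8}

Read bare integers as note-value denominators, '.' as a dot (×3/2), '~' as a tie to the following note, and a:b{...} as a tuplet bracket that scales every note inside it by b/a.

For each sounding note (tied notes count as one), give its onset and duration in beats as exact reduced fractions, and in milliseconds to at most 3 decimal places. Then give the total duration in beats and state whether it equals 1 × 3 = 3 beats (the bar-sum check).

1) 0.0ms=0b +978.261ms=3/2b
2) 978.261ms=3/2b +978.261ms=3/2b
Σ=3b of 3 (92bpm 3/8) — PASS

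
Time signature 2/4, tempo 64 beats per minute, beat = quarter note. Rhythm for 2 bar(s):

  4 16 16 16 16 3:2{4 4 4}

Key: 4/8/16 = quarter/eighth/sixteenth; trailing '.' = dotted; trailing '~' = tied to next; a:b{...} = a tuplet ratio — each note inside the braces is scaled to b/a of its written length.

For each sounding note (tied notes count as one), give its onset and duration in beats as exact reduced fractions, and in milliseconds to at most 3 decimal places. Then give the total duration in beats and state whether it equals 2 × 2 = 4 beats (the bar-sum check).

1) 0.0ms=0b +937.5ms=1b
2) 937.5ms=1b +234.375ms=1/4b
3) 1171.875ms=5/4b +234.375ms=1/4b
4) 1406.25ms=3/2b +234.375ms=1/4b
5) 1640.625ms=7/4b +234.375ms=1/4b
6) 1875.0ms=2b +625.0ms=2/3b
7) 2500.0ms=8/3b +625.0ms=2/3b
8) 3125.0ms=10/3b +625.0ms=2/3b
Σ=4b of 4 (64bpm 2/4) — PASS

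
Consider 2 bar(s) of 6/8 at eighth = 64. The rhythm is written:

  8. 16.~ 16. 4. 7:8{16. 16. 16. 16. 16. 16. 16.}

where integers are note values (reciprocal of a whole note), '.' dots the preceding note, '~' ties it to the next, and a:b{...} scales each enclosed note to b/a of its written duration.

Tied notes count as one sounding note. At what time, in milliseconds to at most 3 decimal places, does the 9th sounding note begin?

note 9 onset = 72/7b = 9642.857ms

1. 0.0ms @ 0 + 1406.25ms (3/2)
2. 1406.25ms @ 3/2 + 1406.25ms (3/2)
3. 2812.5ms @ 3 + 2812.5ms (3)
4. 5625.0ms @ 6 + 803.571ms (6/7)
5. 6428.571ms @ 48/7 + 803.571ms (6/7)
6. 7232.143ms @ 54/7 + 803.571ms (6/7)
7. 8035.714ms @ 60/7 + 803.571ms (6/7)
8. 8839.286ms @ 66/7 + 803.571ms (6/7)
9. 9642.857ms @ 72/7 + 803.571ms (6/7)
10. 10446.429ms @ 78/7 + 803.571ms (6/7)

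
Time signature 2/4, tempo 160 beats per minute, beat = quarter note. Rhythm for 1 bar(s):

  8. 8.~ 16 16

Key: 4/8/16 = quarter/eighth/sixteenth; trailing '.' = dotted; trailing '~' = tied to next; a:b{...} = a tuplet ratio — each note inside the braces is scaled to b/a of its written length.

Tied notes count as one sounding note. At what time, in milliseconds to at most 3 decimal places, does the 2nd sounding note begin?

note 2 onset = 3/4b = 281.25ms

1. 0.0ms @ 0 + 281.25ms (3/4)
2. 281.25ms @ 3/4 + 375.0ms (1)
3. 656.25ms @ 7/4 + 93.75ms (1/4)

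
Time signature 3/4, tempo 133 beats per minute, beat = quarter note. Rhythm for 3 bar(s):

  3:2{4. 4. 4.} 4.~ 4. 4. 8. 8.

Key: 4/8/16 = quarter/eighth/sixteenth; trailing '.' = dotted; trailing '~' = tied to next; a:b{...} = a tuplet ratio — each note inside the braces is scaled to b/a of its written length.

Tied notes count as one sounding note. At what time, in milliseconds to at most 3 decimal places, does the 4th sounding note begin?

1. 0.0ms @ 0 + 451.128ms (1)
2. 451.128ms @ 1 + 451.128ms (1)
3. 902.256ms @ 2 + 451.128ms (1)
4. 1353.383ms @ 3 + 1353.383ms (3)
5. 2706.767ms @ 6 + 676.692ms (3/2)
6. 3383.459ms @ 15/2 + 338.346ms (3/4)
7. 3721.805ms @ 33/4 + 338.346ms (3/4)

note 4 onset = 3b = 1353.383ms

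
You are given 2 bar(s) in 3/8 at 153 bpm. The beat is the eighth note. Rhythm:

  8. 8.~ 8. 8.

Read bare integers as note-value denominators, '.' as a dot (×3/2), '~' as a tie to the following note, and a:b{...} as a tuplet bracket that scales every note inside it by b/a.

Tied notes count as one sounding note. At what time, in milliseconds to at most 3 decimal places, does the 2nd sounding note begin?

1. 0.0ms @ 0 + 588.235ms (3/2)
2. 588.235ms @ 3/2 + 1176.471ms (3)
3. 1764.706ms @ 9/2 + 588.235ms (3/2)

note 2 onset = 3/2b = 588.235ms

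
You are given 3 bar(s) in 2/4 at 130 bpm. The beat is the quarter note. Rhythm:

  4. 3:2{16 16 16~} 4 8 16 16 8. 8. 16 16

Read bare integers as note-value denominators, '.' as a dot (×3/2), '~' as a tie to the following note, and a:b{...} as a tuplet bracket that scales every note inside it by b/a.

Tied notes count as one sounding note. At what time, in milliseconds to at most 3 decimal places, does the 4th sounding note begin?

note 4 onset = 11/6b = 846.154ms

1. 0.0ms @ 0 + 692.308ms (3/2)
2. 692.308ms @ 3/2 + 76.923ms (1/6)
3. 769.231ms @ 5/3 + 76.923ms (1/6)
4. 846.154ms @ 11/6 + 538.462ms (7/6)
5. 1384.615ms @ 3 + 230.769ms (1/2)
6. 1615.385ms @ 7/2 + 115.385ms (1/4)
7. 1730.769ms @ 15/4 + 115.385ms (1/4)
8. 1846.154ms @ 4 + 346.154ms (3/4)
9. 2192.308ms @ 19/4 + 346.154ms (3/4)
10. 2538.462ms @ 11/2 + 115.385ms (1/4)
11. 2653.846ms @ 23/4 + 115.385ms (1/4)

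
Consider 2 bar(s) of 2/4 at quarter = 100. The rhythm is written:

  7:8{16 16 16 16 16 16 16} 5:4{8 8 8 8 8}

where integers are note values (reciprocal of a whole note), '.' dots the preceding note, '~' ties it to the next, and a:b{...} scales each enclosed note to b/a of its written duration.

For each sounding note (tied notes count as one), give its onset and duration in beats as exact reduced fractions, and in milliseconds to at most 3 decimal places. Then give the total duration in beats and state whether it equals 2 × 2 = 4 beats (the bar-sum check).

1) 0.0ms=0b +171.429ms=2/7b
2) 171.429ms=2/7b +171.429ms=2/7b
3) 342.857ms=4/7b +171.429ms=2/7b
4) 514.286ms=6/7b +171.429ms=2/7b
5) 685.714ms=8/7b +171.429ms=2/7b
6) 857.143ms=10/7b +171.429ms=2/7b
7) 1028.571ms=12/7b +171.429ms=2/7b
8) 1200.0ms=2b +240.0ms=2/5b
9) 1440.0ms=12/5b +240.0ms=2/5b
10) 1680.0ms=14/5b +240.0ms=2/5b
11) 1920.0ms=16/5b +240.0ms=2/5b
12) 2160.0ms=18/5b +240.0ms=2/5b
Σ=4b of 4 (100bpm 2/4) — PASS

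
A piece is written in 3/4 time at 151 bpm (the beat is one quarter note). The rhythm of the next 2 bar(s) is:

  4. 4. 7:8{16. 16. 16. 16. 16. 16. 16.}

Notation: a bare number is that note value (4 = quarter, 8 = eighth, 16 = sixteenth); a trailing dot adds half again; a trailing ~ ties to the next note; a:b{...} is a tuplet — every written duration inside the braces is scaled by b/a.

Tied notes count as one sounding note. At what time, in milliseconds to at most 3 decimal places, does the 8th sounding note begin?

note 8 onset = 36/7b = 2043.519ms

1. 0.0ms @ 0 + 596.026ms (3/2)
2. 596.026ms @ 3/2 + 596.026ms (3/2)
3. 1192.053ms @ 3 + 170.293ms (3/7)
4. 1362.346ms @ 24/7 + 170.293ms (3/7)
5. 1532.64ms @ 27/7 + 170.293ms (3/7)
6. 1702.933ms @ 30/7 + 170.293ms (3/7)
7. 1873.226ms @ 33/7 + 170.293ms (3/7)
8. 2043.519ms @ 36/7 + 170.293ms (3/7)
9. 2213.813ms @ 39/7 + 170.293ms (3/7)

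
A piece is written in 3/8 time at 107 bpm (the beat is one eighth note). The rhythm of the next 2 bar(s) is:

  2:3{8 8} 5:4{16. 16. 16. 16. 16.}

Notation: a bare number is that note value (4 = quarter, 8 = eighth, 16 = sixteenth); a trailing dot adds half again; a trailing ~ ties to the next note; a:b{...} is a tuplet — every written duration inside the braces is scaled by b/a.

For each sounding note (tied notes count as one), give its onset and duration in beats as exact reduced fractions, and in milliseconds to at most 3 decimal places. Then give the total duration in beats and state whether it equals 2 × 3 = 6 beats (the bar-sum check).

1) 0.0ms=0b +841.121ms=3/2b
2) 841.121ms=3/2b +841.121ms=3/2b
3) 1682.243ms=3b +336.449ms=3/5b
4) 2018.692ms=18/5b +336.449ms=3/5b
5) 2355.14ms=21/5b +336.449ms=3/5b
6) 2691.589ms=24/5b +336.449ms=3/5b
7) 3028.037ms=27/5b +336.449ms=3/5b
Σ=6b of 6 (107bpm 3/8) — PASS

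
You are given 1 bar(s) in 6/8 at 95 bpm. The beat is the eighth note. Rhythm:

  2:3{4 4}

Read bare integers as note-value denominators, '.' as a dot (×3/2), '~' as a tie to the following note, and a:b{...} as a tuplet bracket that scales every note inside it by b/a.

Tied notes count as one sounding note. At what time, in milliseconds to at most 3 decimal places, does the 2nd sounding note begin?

1. 0.0ms @ 0 + 1894.737ms (3)
2. 1894.737ms @ 3 + 1894.737ms (3)

note 2 onset = 3b = 1894.737ms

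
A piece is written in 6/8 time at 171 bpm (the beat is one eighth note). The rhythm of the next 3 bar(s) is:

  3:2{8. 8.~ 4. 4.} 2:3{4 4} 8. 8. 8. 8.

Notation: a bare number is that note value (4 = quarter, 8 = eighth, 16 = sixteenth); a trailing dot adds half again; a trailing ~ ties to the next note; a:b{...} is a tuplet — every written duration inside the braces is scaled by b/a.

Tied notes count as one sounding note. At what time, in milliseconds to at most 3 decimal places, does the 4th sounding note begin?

note 4 onset = 6b = 2105.263ms

1. 0.0ms @ 0 + 350.877ms (1)
2. 350.877ms @ 1 + 1052.632ms (3)
3. 1403.509ms @ 4 + 701.754ms (2)
4. 2105.263ms @ 6 + 1052.632ms (3)
5. 3157.895ms @ 9 + 1052.632ms (3)
6. 4210.526ms @ 12 + 526.316ms (3/2)
7. 4736.842ms @ 27/2 + 526.316ms (3/2)
8. 5263.158ms @ 15 + 526.316ms (3/2)
9. 5789.474ms @ 33/2 + 526.316ms (3/2)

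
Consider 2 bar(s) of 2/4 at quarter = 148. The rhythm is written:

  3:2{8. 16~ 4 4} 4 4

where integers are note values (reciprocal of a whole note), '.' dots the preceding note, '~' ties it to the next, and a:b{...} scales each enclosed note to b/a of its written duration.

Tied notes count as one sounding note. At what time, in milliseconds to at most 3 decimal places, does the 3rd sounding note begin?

note 3 onset = 4/3b = 540.541ms

1. 0.0ms @ 0 + 202.703ms (1/2)
2. 202.703ms @ 1/2 + 337.838ms (5/6)
3. 540.541ms @ 4/3 + 270.27ms (2/3)
4. 810.811ms @ 2 + 405.405ms (1)
5. 1216.216ms @ 3 + 405.405ms (1)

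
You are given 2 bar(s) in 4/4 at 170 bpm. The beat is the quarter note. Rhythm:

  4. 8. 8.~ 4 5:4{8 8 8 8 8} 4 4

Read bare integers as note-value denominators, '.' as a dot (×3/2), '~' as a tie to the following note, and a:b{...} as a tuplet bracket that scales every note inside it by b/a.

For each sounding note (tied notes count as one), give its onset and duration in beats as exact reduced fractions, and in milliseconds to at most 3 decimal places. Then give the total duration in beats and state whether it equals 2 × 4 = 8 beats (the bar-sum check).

1) 0.0ms=0b +529.412ms=3/2b
2) 529.412ms=3/2b +264.706ms=3/4b
3) 794.118ms=9/4b +617.647ms=7/4b
4) 1411.765ms=4b +141.176ms=2/5b
5) 1552.941ms=22/5b +141.176ms=2/5b
6) 1694.118ms=24/5b +141.176ms=2/5b
7) 1835.294ms=26/5b +141.176ms=2/5b
8) 1976.471ms=28/5b +141.176ms=2/5b
9) 2117.647ms=6b +352.941ms=1b
10) 2470.588ms=7b +352.941ms=1b
Σ=8b of 8 (170bpm 4/4) — PASS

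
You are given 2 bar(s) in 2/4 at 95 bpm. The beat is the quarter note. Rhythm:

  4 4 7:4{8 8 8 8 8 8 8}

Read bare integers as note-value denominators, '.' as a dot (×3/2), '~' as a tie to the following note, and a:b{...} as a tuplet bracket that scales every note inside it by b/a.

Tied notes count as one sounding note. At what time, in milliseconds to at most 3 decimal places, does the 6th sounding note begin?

note 6 onset = 20/7b = 1804.511ms

1. 0.0ms @ 0 + 631.579ms (1)
2. 631.579ms @ 1 + 631.579ms (1)
3. 1263.158ms @ 2 + 180.451ms (2/7)
4. 1443.609ms @ 16/7 + 180.451ms (2/7)
5. 1624.06ms @ 18/7 + 180.451ms (2/7)
6. 1804.511ms @ 20/7 + 180.451ms (2/7)
7. 1984.962ms @ 22/7 + 180.451ms (2/7)
8. 2165.414ms @ 24/7 + 180.451ms (2/7)
9. 2345.865ms @ 26/7 + 180.451ms (2/7)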